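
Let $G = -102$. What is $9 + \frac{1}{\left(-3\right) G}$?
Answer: $\frac{2755}{306} \approx 9.0033$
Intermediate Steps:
$9 + \frac{1}{\left(-3\right) G} = 9 + \frac{1}{\left(-3\right) \left(-102\right)} = 9 - - \frac{1}{306} = 9 + \frac{1}{306} = \frac{2755}{306}$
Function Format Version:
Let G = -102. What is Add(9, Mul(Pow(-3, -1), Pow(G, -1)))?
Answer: Rational(2755, 306) ≈ 9.0033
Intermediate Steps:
Add(9, Mul(Pow(-3, -1), Pow(G, -1))) = Add(9, Mul(Pow(-3, -1), Pow(-102, -1))) = Add(9, Mul(Rational(-1, 3), Rational(-1, 102))) = Add(9, Rational(1, 306)) = Rational(2755, 306)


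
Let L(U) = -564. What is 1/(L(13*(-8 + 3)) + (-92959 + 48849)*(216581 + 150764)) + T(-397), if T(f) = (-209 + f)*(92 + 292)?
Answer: -3770639861561857/16203588514 ≈ -2.3270e+5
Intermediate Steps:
T(f) = -80256 + 384*f (T(f) = (-209 + f)*384 = -80256 + 384*f)
1/(L(13*(-8 + 3)) + (-92959 + 48849)*(216581 + 150764)) + T(-397) = 1/(-564 + (-92959 + 48849)*(216581 + 150764)) + (-80256 + 384*(-397)) = 1/(-564 - 44110*367345) + (-80256 - 152448) = 1/(-564 - 16203587950) - 232704 = 1/(-16203588514) - 232704 = -1/16203588514 - 232704 = -3770639861561857/16203588514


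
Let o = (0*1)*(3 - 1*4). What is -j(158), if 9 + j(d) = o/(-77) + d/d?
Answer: 8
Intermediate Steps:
o = 0 (o = 0*(3 - 4) = 0*(-1) = 0)
j(d) = -8 (j(d) = -9 + (0/(-77) + d/d) = -9 + (0*(-1/77) + 1) = -9 + (0 + 1) = -9 + 1 = -8)
-j(158) = -1*(-8) = 8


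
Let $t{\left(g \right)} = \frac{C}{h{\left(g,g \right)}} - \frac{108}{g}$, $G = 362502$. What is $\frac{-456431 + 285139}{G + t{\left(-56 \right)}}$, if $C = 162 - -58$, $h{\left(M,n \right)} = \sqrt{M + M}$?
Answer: $- \frac{2434085698968}{5151236667545} - \frac{52757936 i \sqrt{7}}{5151236667545} \approx -0.47252 - 2.7097 \cdot 10^{-5} i$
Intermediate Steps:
$h{\left(M,n \right)} = \sqrt{2} \sqrt{M}$ ($h{\left(M,n \right)} = \sqrt{2 M} = \sqrt{2} \sqrt{M}$)
$C = 220$ ($C = 162 + 58 = 220$)
$t{\left(g \right)} = - \frac{108}{g} + \frac{110 \sqrt{2}}{\sqrt{g}}$ ($t{\left(g \right)} = \frac{220}{\sqrt{2} \sqrt{g}} - \frac{108}{g} = 220 \frac{\sqrt{2}}{2 \sqrt{g}} - \frac{108}{g} = \frac{110 \sqrt{2}}{\sqrt{g}} - \frac{108}{g} = - \frac{108}{g} + \frac{110 \sqrt{2}}{\sqrt{g}}$)
$\frac{-456431 + 285139}{G + t{\left(-56 \right)}} = \frac{-456431 + 285139}{362502 + \left(- \frac{108}{-56} + \frac{110 \sqrt{2}}{2 i \sqrt{14}}\right)} = - \frac{171292}{362502 + \left(\left(-108\right) \left(- \frac{1}{56}\right) + 110 \sqrt{2} \left(- \frac{i \sqrt{14}}{28}\right)\right)} = - \frac{171292}{362502 + \left(\frac{27}{14} - \frac{55 i \sqrt{7}}{7}\right)} = - \frac{171292}{\frac{5075055}{14} - \frac{55 i \sqrt{7}}{7}}$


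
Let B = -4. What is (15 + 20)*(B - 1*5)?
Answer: -315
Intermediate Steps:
(15 + 20)*(B - 1*5) = (15 + 20)*(-4 - 1*5) = 35*(-4 - 5) = 35*(-9) = -315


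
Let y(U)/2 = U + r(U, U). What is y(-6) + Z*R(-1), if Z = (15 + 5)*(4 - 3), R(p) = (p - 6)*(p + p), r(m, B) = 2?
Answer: 272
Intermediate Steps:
y(U) = 4 + 2*U (y(U) = 2*(U + 2) = 2*(2 + U) = 4 + 2*U)
R(p) = 2*p*(-6 + p) (R(p) = (-6 + p)*(2*p) = 2*p*(-6 + p))
Z = 20 (Z = 20*1 = 20)
y(-6) + Z*R(-1) = (4 + 2*(-6)) + 20*(2*(-1)*(-6 - 1)) = (4 - 12) + 20*(2*(-1)*(-7)) = -8 + 20*14 = -8 + 280 = 272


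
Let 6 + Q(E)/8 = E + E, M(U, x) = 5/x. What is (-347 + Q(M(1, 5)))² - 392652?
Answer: -249011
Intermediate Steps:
Q(E) = -48 + 16*E (Q(E) = -48 + 8*(E + E) = -48 + 8*(2*E) = -48 + 16*E)
(-347 + Q(M(1, 5)))² - 392652 = (-347 + (-48 + 16*(5/5)))² - 392652 = (-347 + (-48 + 16*(5*(⅕))))² - 392652 = (-347 + (-48 + 16*1))² - 392652 = (-347 + (-48 + 16))² - 392652 = (-347 - 32)² - 392652 = (-379)² - 392652 = 143641 - 392652 = -249011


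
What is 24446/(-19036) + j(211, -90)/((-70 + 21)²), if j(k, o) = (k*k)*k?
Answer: 89382087835/22852718 ≈ 3911.2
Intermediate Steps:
j(k, o) = k³ (j(k, o) = k²*k = k³)
24446/(-19036) + j(211, -90)/((-70 + 21)²) = 24446/(-19036) + 211³/((-70 + 21)²) = 24446*(-1/19036) + 9393931/((-49)²) = -12223/9518 + 9393931/2401 = 89382087835/22852718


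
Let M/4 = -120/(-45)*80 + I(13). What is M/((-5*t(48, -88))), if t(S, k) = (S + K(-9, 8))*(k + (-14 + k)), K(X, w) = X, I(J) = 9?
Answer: 1334/55575 ≈ 0.024004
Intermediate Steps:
M = 2668/3 (M = 4*(-120/(-45)*80 + 9) = 4*(-120*(-1/45)*80 + 9) = 4*((8/3)*80 + 9) = 4*(640/3 + 9) = 4*(667/3) = 2668/3 ≈ 889.33)
t(S, k) = (-14 + 2*k)*(-9 + S) (t(S, k) = (S - 9)*(k + (-14 + k)) = (-9 + S)*(-14 + 2*k) = (-14 + 2*k)*(-9 + S))
M/((-5*t(48, -88))) = 2668/(3*((-5*(126 - 18*(-88) - 14*48 + 2*48*(-88))))) = 2668/(3*((-5*(126 + 1584 - 672 - 8448)))) = 2668/(3*((-5*(-7410)))) = (2668/3)/37050 = (2668/3)*(1/37050) = 1334/55575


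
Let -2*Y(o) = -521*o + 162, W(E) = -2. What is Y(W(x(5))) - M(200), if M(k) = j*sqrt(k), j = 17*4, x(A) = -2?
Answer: -602 - 680*sqrt(2) ≈ -1563.7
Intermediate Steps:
j = 68
M(k) = 68*sqrt(k)
Y(o) = -81 + 521*o/2 (Y(o) = -(-521*o + 162)/2 = -(162 - 521*o)/2 = -81 + 521*o/2)
Y(W(x(5))) - M(200) = (-81 + (521/2)*(-2)) - 68*sqrt(200) = (-81 - 521) - 68*10*sqrt(2) = -602 - 680*sqrt(2)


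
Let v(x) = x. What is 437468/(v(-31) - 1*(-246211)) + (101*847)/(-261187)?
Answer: 23300248514/16074753915 ≈ 1.4495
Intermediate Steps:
437468/(v(-31) - 1*(-246211)) + (101*847)/(-261187) = 437468/(-31 - 1*(-246211)) + (101*847)/(-261187) = 437468/(-31 + 246211) + 85547*(-1/261187) = 437468/246180 - 85547/261187 = 437468*(1/246180) - 85547/261187 = 109367/61545 - 85547/261187 = 23300248514/16074753915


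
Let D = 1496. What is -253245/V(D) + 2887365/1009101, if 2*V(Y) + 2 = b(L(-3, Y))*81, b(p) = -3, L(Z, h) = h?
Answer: 34120464661/16481983 ≈ 2070.2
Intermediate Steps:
V(Y) = -245/2 (V(Y) = -1 + (-3*81)/2 = -1 + (½)*(-243) = -1 - 243/2 = -245/2)
-253245/V(D) + 2887365/1009101 = -253245/(-245/2) + 2887365/1009101 = -253245*(-2/245) + 2887365*(1/1009101) = 101298/49 + 962455/336367 = 34120464661/16481983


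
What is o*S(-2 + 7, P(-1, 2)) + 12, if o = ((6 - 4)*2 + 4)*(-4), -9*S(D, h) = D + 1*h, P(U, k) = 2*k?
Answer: 44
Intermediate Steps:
S(D, h) = -D/9 - h/9 (S(D, h) = -(D + 1*h)/9 = -(D + h)/9 = -D/9 - h/9)
o = -32 (o = (2*2 + 4)*(-4) = (4 + 4)*(-4) = 8*(-4) = -32)
o*S(-2 + 7, P(-1, 2)) + 12 = -32*(-(-2 + 7)/9 - 2*2/9) + 12 = -32*(-⅑*5 - ⅑*4) + 12 = -32*(-5/9 - 4/9) + 12 = -32*(-1) + 12 = 32 + 12 = 44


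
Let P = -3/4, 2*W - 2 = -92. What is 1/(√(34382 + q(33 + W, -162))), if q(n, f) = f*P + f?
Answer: √137366/68683 ≈ 0.0053962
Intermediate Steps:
W = -45 (W = 1 + (½)*(-92) = 1 - 46 = -45)
P = -¾ (P = -3*¼ = -¾ ≈ -0.75000)
q(n, f) = f/4 (q(n, f) = f*(-¾) + f = -3*f/4 + f = f/4)
1/(√(34382 + q(33 + W, -162))) = 1/(√(34382 + (¼)*(-162))) = 1/(√(34382 - 81/2)) = 1/(√(68683/2)) = 1/(√137366/2) = √137366/68683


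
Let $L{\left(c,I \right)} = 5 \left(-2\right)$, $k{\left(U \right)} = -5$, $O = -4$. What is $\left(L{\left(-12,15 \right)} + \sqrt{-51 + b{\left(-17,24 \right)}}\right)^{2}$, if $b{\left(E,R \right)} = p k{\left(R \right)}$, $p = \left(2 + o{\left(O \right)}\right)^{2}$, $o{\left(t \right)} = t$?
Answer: $\left(10 - i \sqrt{71}\right)^{2} \approx 29.0 - 168.52 i$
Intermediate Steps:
$L{\left(c,I \right)} = -10$
$p = 4$ ($p = \left(2 - 4\right)^{2} = \left(-2\right)^{2} = 4$)
$b{\left(E,R \right)} = -20$ ($b{\left(E,R \right)} = 4 \left(-5\right) = -20$)
$\left(L{\left(-12,15 \right)} + \sqrt{-51 + b{\left(-17,24 \right)}}\right)^{2} = \left(-10 + \sqrt{-51 - 20}\right)^{2} = \left(-10 + \sqrt{-71}\right)^{2} = \left(-10 + i \sqrt{71}\right)^{2}$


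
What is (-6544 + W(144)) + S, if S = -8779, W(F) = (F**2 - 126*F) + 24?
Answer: -12707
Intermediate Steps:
W(F) = 24 + F**2 - 126*F
(-6544 + W(144)) + S = (-6544 + (24 + 144**2 - 126*144)) - 8779 = (-6544 + (24 + 20736 - 18144)) - 8779 = (-6544 + 2616) - 8779 = -3928 - 8779 = -12707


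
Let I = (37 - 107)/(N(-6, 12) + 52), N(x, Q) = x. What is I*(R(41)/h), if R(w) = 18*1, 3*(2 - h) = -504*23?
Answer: -315/44459 ≈ -0.0070852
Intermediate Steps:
h = 3866 (h = 2 - (-168)*23 = 2 - ⅓*(-11592) = 2 + 3864 = 3866)
R(w) = 18
I = -35/23 (I = (37 - 107)/(-6 + 52) = -70/46 = -70*1/46 = -35/23 ≈ -1.5217)
I*(R(41)/h) = -630/(23*3866) = -35/23*9/1933 = -315/44459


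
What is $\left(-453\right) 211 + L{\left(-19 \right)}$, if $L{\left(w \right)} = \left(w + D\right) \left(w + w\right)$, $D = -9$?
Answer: $-94519$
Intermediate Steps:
$L{\left(w \right)} = 2 w \left(-9 + w\right)$ ($L{\left(w \right)} = \left(w - 9\right) \left(w + w\right) = \left(-9 + w\right) 2 w = 2 w \left(-9 + w\right)$)
$\left(-453\right) 211 + L{\left(-19 \right)} = \left(-453\right) 211 + 2 \left(-19\right) \left(-9 - 19\right) = -95583 + 2 \left(-19\right) \left(-28\right) = -95583 + 1064 = -94519$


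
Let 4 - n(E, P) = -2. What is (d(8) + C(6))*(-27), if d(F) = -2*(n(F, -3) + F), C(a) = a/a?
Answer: 729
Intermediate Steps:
n(E, P) = 6 (n(E, P) = 4 - 1*(-2) = 4 + 2 = 6)
C(a) = 1
d(F) = -12 - 2*F (d(F) = -2*(6 + F) = -12 - 2*F)
(d(8) + C(6))*(-27) = ((-12 - 2*8) + 1)*(-27) = ((-12 - 16) + 1)*(-27) = (-28 + 1)*(-27) = -27*(-27) = 729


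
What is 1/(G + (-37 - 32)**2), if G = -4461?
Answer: 1/300 ≈ 0.0033333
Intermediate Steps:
1/(G + (-37 - 32)**2) = 1/(-4461 + (-37 - 32)**2) = 1/(-4461 + (-69)**2) = 1/(-4461 + 4761) = 1/300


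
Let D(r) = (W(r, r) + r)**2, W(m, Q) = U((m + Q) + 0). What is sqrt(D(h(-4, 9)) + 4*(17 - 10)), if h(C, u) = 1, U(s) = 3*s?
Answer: sqrt(77) ≈ 8.7750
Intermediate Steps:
W(m, Q) = 3*Q + 3*m (W(m, Q) = 3*((m + Q) + 0) = 3*((Q + m) + 0) = 3*(Q + m) = 3*Q + 3*m)
D(r) = 49*r**2 (D(r) = ((3*r + 3*r) + r)**2 = (6*r + r)**2 = (7*r)**2 = 49*r**2)
sqrt(D(h(-4, 9)) + 4*(17 - 10)) = sqrt(49*1**2 + 4*(17 - 10)) = sqrt(49*1 + 4*7) = sqrt(49 + 28) = sqrt(77)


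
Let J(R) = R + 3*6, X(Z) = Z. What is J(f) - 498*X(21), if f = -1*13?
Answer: -10453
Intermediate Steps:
f = -13
J(R) = 18 + R (J(R) = R + 18 = 18 + R)
J(f) - 498*X(21) = (18 - 13) - 498*21 = 5 - 10458 = -10453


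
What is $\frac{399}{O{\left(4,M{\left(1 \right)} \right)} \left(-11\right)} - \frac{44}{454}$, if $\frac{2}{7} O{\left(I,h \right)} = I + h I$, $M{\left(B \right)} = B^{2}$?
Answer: $- \frac{13907}{9988} \approx -1.3924$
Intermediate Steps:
$O{\left(I,h \right)} = \frac{7 I}{2} + \frac{7 I h}{2}$ ($O{\left(I,h \right)} = \frac{7 \left(I + h I\right)}{2} = \frac{7 \left(I + I h\right)}{2} = \frac{7 I}{2} + \frac{7 I h}{2}$)
$\frac{399}{O{\left(4,M{\left(1 \right)} \right)} \left(-11\right)} - \frac{44}{454} = \frac{399}{\frac{7}{2} \cdot 4 \left(1 + 1^{2}\right) \left(-11\right)} - \frac{44}{454} = \frac{399}{\frac{7}{2} \cdot 4 \left(1 + 1\right) \left(-11\right)} - \frac{22}{227} = \frac{399}{\frac{7}{2} \cdot 4 \cdot 2 \left(-11\right)} - \frac{22}{227} = \frac{399}{28 \left(-11\right)} - \frac{22}{227} = \frac{399}{-308} - \frac{22}{227} = 399 \left(- \frac{1}{308}\right) - \frac{22}{227} = - \frac{57}{44} - \frac{22}{227} = - \frac{13907}{9988}$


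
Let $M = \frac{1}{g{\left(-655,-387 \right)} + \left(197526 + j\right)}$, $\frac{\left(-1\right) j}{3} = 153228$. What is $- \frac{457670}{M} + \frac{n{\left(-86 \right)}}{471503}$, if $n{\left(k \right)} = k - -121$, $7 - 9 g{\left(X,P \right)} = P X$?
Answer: $\frac{563844949662329315}{4243527} \approx 1.3287 \cdot 10^{11}$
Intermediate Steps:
$g{\left(X,P \right)} = \frac{7}{9} - \frac{P X}{9}$
$j = -459684$ ($j = \left(-3\right) 153228 = -459684$)
$n{\left(k \right)} = 121 + k$ ($n{\left(k \right)} = k + 121 = 121 + k$)
$M = - \frac{9}{2612900}$ ($M = \frac{1}{\left(\frac{7}{9} - \left(-43\right) \left(-655\right)\right) + \left(197526 - 459684\right)} = \frac{1}{\left(\frac{7}{9} - 28165\right) - 262158} = \frac{1}{- \frac{253478}{9} - 262158} = \frac{1}{- \frac{2612900}{9}} = - \frac{9}{2612900} \approx -3.4444 \cdot 10^{-6}$)
$- \frac{457670}{M} + \frac{n{\left(-86 \right)}}{471503} = - \frac{457670}{- \frac{9}{2612900}} + \frac{121 - 86}{471503} = \left(-457670\right) \left(- \frac{2612900}{9}\right) + 35 \cdot \frac{1}{471503} = \frac{1195845943000}{9} + \frac{35}{471503} = \frac{563844949662329315}{4243527}$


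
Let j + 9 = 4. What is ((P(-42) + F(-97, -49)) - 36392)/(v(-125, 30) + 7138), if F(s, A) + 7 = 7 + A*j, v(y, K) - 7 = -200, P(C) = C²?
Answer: -11461/2315 ≈ -4.9508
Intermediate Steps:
j = -5 (j = -9 + 4 = -5)
v(y, K) = -193 (v(y, K) = 7 - 200 = -193)
F(s, A) = -5*A (F(s, A) = -7 + (7 + A*(-5)) = -7 + (7 - 5*A) = -5*A)
((P(-42) + F(-97, -49)) - 36392)/(v(-125, 30) + 7138) = (((-42)² - 5*(-49)) - 36392)/(-193 + 7138) = ((1764 + 245) - 36392)/6945 = (2009 - 36392)*(1/6945) = -34383*1/6945 = -11461/2315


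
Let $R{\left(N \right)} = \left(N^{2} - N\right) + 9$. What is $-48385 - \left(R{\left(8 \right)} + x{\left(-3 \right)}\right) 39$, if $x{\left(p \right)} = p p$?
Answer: $-51271$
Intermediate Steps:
$x{\left(p \right)} = p^{2}$
$R{\left(N \right)} = 9 + N^{2} - N$
$-48385 - \left(R{\left(8 \right)} + x{\left(-3 \right)}\right) 39 = -48385 - \left(\left(9 + 8^{2} - 8\right) + \left(-3\right)^{2}\right) 39 = -48385 - \left(\left(9 + 64 - 8\right) + 9\right) 39 = -48385 - \left(65 + 9\right) 39 = -48385 - 74 \cdot 39 = -48385 - 2886 = -51271$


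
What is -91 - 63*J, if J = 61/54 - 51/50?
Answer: -7343/75 ≈ -97.907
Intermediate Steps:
J = 74/675 (J = 61*(1/54) - 51*1/50 = 61/54 - 51/50 = 74/675 ≈ 0.10963)
-91 - 63*J = -91 - 63*74/675 = -91 - 518/75 = -7343/75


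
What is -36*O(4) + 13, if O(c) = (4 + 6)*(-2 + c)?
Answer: -707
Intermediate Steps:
O(c) = -20 + 10*c (O(c) = 10*(-2 + c) = -20 + 10*c)
-36*O(4) + 13 = -36*(-20 + 10*4) + 13 = -36*(-20 + 40) + 13 = -36*20 + 13 = -720 + 13 = -707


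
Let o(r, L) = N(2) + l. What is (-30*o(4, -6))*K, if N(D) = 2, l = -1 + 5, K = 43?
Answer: -7740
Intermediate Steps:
l = 4
o(r, L) = 6 (o(r, L) = 2 + 4 = 6)
(-30*o(4, -6))*K = -30*6*43 = -180*43 = -7740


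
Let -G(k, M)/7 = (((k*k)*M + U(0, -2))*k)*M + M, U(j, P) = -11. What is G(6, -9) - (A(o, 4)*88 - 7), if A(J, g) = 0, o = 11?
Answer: -126560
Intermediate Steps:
G(k, M) = -7*M - 7*M*k*(-11 + M*k²) (G(k, M) = -7*((((k*k)*M - 11)*k)*M + M) = -7*(((k²*M - 11)*k)*M + M) = -7*(((M*k² - 11)*k)*M + M) = -7*(((-11 + M*k²)*k)*M + M) = -7*((k*(-11 + M*k²))*M + M) = -7*(M*k*(-11 + M*k²) + M) = -7*(M + M*k*(-11 + M*k²)) = -7*M - 7*M*k*(-11 + M*k²))
G(6, -9) - (A(o, 4)*88 - 7) = 7*(-9)*(-1 + 11*6 - 1*(-9)*6³) - (0*88 - 7) = 7*(-9)*(-1 + 66 - 1*(-9)*216) - (0 - 7) = 7*(-9)*(-1 + 66 + 1944) - 1*(-7) = 7*(-9)*2009 + 7 = -126567 + 7 = -126560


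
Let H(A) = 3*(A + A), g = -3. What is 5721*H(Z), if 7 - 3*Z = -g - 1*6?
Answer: 114420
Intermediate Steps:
Z = 10/3 (Z = 7/3 - (-1*(-3) - 1*6)/3 = 7/3 - (3 - 6)/3 = 7/3 - ⅓*(-3) = 7/3 + 1 = 10/3 ≈ 3.3333)
H(A) = 6*A (H(A) = 3*(2*A) = 6*A)
5721*H(Z) = 5721*(6*(10/3)) = 5721*20 = 114420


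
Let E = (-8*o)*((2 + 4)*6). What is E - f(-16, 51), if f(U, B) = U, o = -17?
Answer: 4912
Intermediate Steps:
E = 4896 (E = (-8*(-17))*((2 + 4)*6) = 136*(6*6) = 136*36 = 4896)
E - f(-16, 51) = 4896 - 1*(-16) = 4896 + 16 = 4912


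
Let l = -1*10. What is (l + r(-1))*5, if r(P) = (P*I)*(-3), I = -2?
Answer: -80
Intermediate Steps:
l = -10
r(P) = 6*P (r(P) = (P*(-2))*(-3) = -2*P*(-3) = 6*P)
(l + r(-1))*5 = (-10 + 6*(-1))*5 = (-10 - 6)*5 = -16*5 = -80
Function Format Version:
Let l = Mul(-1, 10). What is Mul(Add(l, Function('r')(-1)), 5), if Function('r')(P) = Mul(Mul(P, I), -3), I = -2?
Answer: -80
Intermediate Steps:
l = -10
Function('r')(P) = Mul(6, P) (Function('r')(P) = Mul(Mul(P, -2), -3) = Mul(Mul(-2, P), -3) = Mul(6, P))
Mul(Add(l, Function('r')(-1)), 5) = Mul(Add(-10, Mul(6, -1)), 5) = Mul(Add(-10, -6), 5) = Mul(-16, 5) = -80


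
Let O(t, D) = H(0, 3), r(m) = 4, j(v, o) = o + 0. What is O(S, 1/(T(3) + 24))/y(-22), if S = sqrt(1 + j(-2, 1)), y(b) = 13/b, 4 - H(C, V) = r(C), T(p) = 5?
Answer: 0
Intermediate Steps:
j(v, o) = o
H(C, V) = 0 (H(C, V) = 4 - 1*4 = 4 - 4 = 0)
S = sqrt(2) (S = sqrt(1 + 1) = sqrt(2) ≈ 1.4142)
O(t, D) = 0
O(S, 1/(T(3) + 24))/y(-22) = 0/((13/(-22))) = 0/((13*(-1/22))) = 0/(-13/22) = 0*(-22/13) = 0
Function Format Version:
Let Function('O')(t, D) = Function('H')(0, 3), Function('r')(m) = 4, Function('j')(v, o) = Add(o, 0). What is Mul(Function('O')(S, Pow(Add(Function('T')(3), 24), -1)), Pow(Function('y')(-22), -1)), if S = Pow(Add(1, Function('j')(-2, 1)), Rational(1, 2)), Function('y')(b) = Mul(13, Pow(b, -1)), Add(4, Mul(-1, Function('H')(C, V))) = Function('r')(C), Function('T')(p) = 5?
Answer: 0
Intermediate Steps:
Function('j')(v, o) = o
Function('H')(C, V) = 0 (Function('H')(C, V) = Add(4, Mul(-1, 4)) = Add(4, -4) = 0)
S = Pow(2, Rational(1, 2)) (S = Pow(Add(1, 1), Rational(1, 2)) = Pow(2, Rational(1, 2)) ≈ 1.4142)
Function('O')(t, D) = 0
Mul(Function('O')(S, Pow(Add(Function('T')(3), 24), -1)), Pow(Function('y')(-22), -1)) = Mul(0, Pow(Mul(13, Pow(-22, -1)), -1)) = Mul(0, Pow(Mul(13, Rational(-1, 22)), -1)) = Mul(0, Pow(Rational(-13, 22), -1)) = Mul(0, Rational(-22, 13)) = 0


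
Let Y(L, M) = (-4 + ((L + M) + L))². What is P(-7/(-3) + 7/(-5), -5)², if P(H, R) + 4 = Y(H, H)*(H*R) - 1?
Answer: 85849/625 ≈ 137.36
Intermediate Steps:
Y(L, M) = (-4 + M + 2*L)² (Y(L, M) = (-4 + (M + 2*L))² = (-4 + M + 2*L)²)
P(H, R) = -5 + H*R*(-4 + 3*H)² (P(H, R) = -4 + ((-4 + H + 2*H)²*(H*R) - 1) = -4 + ((-4 + 3*H)²*(H*R) - 1) = -4 + (H*R*(-4 + 3*H)² - 1) = -4 + (-1 + H*R*(-4 + 3*H)²) = -5 + H*R*(-4 + 3*H)²)
P(-7/(-3) + 7/(-5), -5)² = (-5 + (-7/(-3) + 7/(-5))*(-5)*(-4 + 3*(-7/(-3) + 7/(-5)))²)² = (-5 + (-7*(-⅓) + 7*(-⅕))*(-5)*(-4 + 3*(-7*(-⅓) + 7*(-⅕)))²)² = (-5 + (7/3 - 7/5)*(-5)*(-4 + 3*(7/3 - 7/5))²)² = (-5 + (14/15)*(-5)*(-4 + 3*(14/15))²)² = (-5 + (14/15)*(-5)*(-4 + 14/5)²)² = (-5 + (14/15)*(-5)*(-6/5)²)² = (-5 + (14/15)*(-5)*(36/25))² = (-5 - 168/25)² = (-293/25)² = 85849/625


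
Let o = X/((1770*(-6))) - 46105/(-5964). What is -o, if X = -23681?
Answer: -26286191/2639070 ≈ -9.9604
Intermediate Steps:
o = 26286191/2639070 (o = -23681/(1770*(-6)) - 46105/(-5964) = -23681/(-10620) - 46105*(-1/5964) = -23681*(-1/10620) + 46105/5964 = 23681/10620 + 46105/5964 = 26286191/2639070 ≈ 9.9604)
-o = -1*26286191/2639070 = -26286191/2639070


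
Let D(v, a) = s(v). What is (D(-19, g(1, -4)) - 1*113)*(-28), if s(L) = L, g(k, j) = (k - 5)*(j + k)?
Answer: 3696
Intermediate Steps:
g(k, j) = (-5 + k)*(j + k)
D(v, a) = v
(D(-19, g(1, -4)) - 1*113)*(-28) = (-19 - 1*113)*(-28) = (-19 - 113)*(-28) = -132*(-28) = 3696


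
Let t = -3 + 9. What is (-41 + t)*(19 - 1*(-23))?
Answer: -1470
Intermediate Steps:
t = 6
(-41 + t)*(19 - 1*(-23)) = (-41 + 6)*(19 - 1*(-23)) = -35*(19 + 23) = -35*42 = -1470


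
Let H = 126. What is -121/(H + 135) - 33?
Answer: -8734/261 ≈ -33.464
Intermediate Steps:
-121/(H + 135) - 33 = -121/(126 + 135) - 33 = -121/261 - 33 = -8734/261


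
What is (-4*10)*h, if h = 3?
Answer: -120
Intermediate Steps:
(-4*10)*h = -4*10*3 = -40*3 = -120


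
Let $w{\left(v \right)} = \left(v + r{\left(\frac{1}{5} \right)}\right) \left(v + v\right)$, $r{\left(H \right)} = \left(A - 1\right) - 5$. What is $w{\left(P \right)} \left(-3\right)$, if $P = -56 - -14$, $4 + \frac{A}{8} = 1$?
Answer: $-18144$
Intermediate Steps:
$A = -24$ ($A = -32 + 8 \cdot 1 = -32 + 8 = -24$)
$r{\left(H \right)} = -30$ ($r{\left(H \right)} = \left(-24 - 1\right) - 5 = -25 - 5 = -30$)
$P = -42$ ($P = -56 + 14 = -42$)
$w{\left(v \right)} = 2 v \left(-30 + v\right)$ ($w{\left(v \right)} = \left(v - 30\right) \left(v + v\right) = \left(-30 + v\right) 2 v = 2 v \left(-30 + v\right)$)
$w{\left(P \right)} \left(-3\right) = 2 \left(-42\right) \left(-30 - 42\right) \left(-3\right) = 2 \left(-42\right) \left(-72\right) \left(-3\right) = 6048 \left(-3\right) = -18144$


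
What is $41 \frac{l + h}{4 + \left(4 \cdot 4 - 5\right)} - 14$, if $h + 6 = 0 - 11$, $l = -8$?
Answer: $- \frac{247}{3} \approx -82.333$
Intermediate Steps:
$h = -17$ ($h = -6 + \left(0 - 11\right) = -6 - 11 = -17$)
$41 \frac{l + h}{4 + \left(4 \cdot 4 - 5\right)} - 14 = 41 \frac{-8 - 17}{4 + \left(4 \cdot 4 - 5\right)} - 14 = 41 \left(- \frac{25}{4 + \left(16 - 5\right)}\right) - 14 = 41 \left(- \frac{25}{4 + 11}\right) - 14 = 41 \left(- \frac{25}{15}\right) - 14 = 41 \left(\left(-25\right) \frac{1}{15}\right) - 14 = 41 \left(- \frac{5}{3}\right) - 14 = - \frac{205}{3} - 14 = - \frac{247}{3}$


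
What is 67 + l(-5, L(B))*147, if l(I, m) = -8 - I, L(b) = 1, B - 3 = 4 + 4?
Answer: -374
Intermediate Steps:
B = 11 (B = 3 + (4 + 4) = 3 + 8 = 11)
67 + l(-5, L(B))*147 = 67 + (-8 - 1*(-5))*147 = 67 + (-8 + 5)*147 = 67 - 3*147 = 67 - 441 = -374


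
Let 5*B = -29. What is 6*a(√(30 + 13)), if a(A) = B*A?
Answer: -174*√43/5 ≈ -228.20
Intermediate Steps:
B = -29/5 (B = (⅕)*(-29) = -29/5 ≈ -5.8000)
a(A) = -29*A/5
6*a(√(30 + 13)) = 6*(-29*√(30 + 13)/5) = 6*(-29*√43/5) = -174*√43/5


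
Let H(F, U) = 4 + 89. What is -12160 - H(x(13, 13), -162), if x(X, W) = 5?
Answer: -12253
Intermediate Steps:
H(F, U) = 93
-12160 - H(x(13, 13), -162) = -12160 - 1*93 = -12160 - 93 = -12253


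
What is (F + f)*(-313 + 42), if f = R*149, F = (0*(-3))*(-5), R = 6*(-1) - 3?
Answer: 363411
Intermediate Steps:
R = -9 (R = -6 - 3 = -9)
F = 0 (F = 0*(-5) = 0)
f = -1341 (f = -9*149 = -1341)
(F + f)*(-313 + 42) = (0 - 1341)*(-313 + 42) = -1341*(-271) = 363411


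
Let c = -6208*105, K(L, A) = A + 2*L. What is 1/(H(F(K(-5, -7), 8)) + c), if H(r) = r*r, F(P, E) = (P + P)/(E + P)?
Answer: -81/52797884 ≈ -1.5342e-6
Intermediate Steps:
c = -651840
F(P, E) = 2*P/(E + P) (F(P, E) = (2*P)/(E + P) = 2*P/(E + P))
H(r) = r²
1/(H(F(K(-5, -7), 8)) + c) = 1/((2*(-7 + 2*(-5))/(8 + (-7 + 2*(-5))))² - 651840) = 1/((2*(-7 - 10)/(8 + (-7 - 10)))² - 651840) = 1/((2*(-17)/(8 - 17))² - 651840) = 1/((2*(-17)/(-9))² - 651840) = 1/((2*(-17)*(-⅑))² - 651840) = 1/((34/9)² - 651840) = 1/(1156/81 - 651840) = 1/(-52797884/81) = -81/52797884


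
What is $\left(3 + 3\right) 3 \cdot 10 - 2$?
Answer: $178$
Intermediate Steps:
$\left(3 + 3\right) 3 \cdot 10 - 2 = 6 \cdot 3 \cdot 10 - 2 = 18 \cdot 10 - 2 = 180 - 2 = 178$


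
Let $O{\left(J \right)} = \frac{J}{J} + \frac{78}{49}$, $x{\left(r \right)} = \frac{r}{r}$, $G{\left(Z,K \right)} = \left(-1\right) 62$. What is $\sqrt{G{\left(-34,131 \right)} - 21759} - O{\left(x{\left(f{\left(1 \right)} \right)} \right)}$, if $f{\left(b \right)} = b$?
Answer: $- \frac{127}{49} + i \sqrt{21821} \approx -2.5918 + 147.72 i$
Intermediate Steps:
$G{\left(Z,K \right)} = -62$
$x{\left(r \right)} = 1$
$O{\left(J \right)} = \frac{127}{49}$ ($O{\left(J \right)} = 1 + 78 \cdot \frac{1}{49} = 1 + \frac{78}{49} = \frac{127}{49}$)
$\sqrt{G{\left(-34,131 \right)} - 21759} - O{\left(x{\left(f{\left(1 \right)} \right)} \right)} = \sqrt{-62 - 21759} - \frac{127}{49} = \sqrt{-21821} - \frac{127}{49} = i \sqrt{21821} - \frac{127}{49} = - \frac{127}{49} + i \sqrt{21821}$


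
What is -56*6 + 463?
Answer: 127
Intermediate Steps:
-56*6 + 463 = -336 + 463 = 127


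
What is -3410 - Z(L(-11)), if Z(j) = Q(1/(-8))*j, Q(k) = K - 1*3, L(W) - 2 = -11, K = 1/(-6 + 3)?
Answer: -3440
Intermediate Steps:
K = -1/3 (K = 1/(-3) = -1/3 ≈ -0.33333)
L(W) = -9 (L(W) = 2 - 11 = -9)
Q(k) = -10/3 (Q(k) = -1/3 - 1*3 = -1/3 - 3 = -10/3)
Z(j) = -10*j/3
-3410 - Z(L(-11)) = -3410 - (-10)*(-9)/3 = -3410 - 1*30 = -3410 - 30 = -3440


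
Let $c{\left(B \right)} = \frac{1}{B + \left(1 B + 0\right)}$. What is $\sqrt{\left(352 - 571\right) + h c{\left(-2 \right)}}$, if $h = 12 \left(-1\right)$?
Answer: $6 i \sqrt{6} \approx 14.697 i$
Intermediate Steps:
$h = -12$
$c{\left(B \right)} = \frac{1}{2 B}$ ($c{\left(B \right)} = \frac{1}{B + \left(B + 0\right)} = \frac{1}{B + B} = \frac{1}{2 B}$)
$\sqrt{\left(352 - 571\right) + h c{\left(-2 \right)}} = \sqrt{\left(352 - 571\right) - 12 \frac{1}{2 \left(-2\right)}} = \sqrt{\left(352 - 571\right) - 12 \cdot \frac{1}{2} \left(- \frac{1}{2}\right)} = \sqrt{-219 - -3} = \sqrt{-219 + 3} = \sqrt{-216} = 6 i \sqrt{6}$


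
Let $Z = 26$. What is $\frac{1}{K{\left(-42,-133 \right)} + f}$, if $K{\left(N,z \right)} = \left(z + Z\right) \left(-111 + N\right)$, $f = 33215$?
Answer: $\frac{1}{49586} \approx 2.0167 \cdot 10^{-5}$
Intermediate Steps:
$K{\left(N,z \right)} = \left(-111 + N\right) \left(26 + z\right)$ ($K{\left(N,z \right)} = \left(z + 26\right) \left(-111 + N\right) = \left(26 + z\right) \left(-111 + N\right) = \left(-111 + N\right) \left(26 + z\right)$)
$\frac{1}{K{\left(-42,-133 \right)} + f} = \frac{1}{\left(-2886 - -14763 + 26 \left(-42\right) - -5586\right) + 33215} = \frac{1}{\left(-2886 + 14763 - 1092 + 5586\right) + 33215} = \frac{1}{16371 + 33215} = \frac{1}{49586}$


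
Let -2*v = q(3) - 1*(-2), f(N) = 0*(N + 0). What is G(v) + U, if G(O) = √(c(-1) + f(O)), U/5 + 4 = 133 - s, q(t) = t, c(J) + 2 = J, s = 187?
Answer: -290 + I*√3 ≈ -290.0 + 1.732*I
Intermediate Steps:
c(J) = -2 + J
U = -290 (U = -20 + 5*(133 - 1*187) = -20 + 5*(133 - 187) = -20 + 5*(-54) = -20 - 270 = -290)
f(N) = 0 (f(N) = 0*N = 0)
v = -5/2 (v = -(3 - 1*(-2))/2 = -(3 + 2)/2 = -½*5 = -5/2 ≈ -2.5000)
G(O) = I*√3 (G(O) = √((-2 - 1) + 0) = √(-3 + 0) = √(-3) = I*√3)
G(v) + U = I*√3 - 290 = -290 + I*√3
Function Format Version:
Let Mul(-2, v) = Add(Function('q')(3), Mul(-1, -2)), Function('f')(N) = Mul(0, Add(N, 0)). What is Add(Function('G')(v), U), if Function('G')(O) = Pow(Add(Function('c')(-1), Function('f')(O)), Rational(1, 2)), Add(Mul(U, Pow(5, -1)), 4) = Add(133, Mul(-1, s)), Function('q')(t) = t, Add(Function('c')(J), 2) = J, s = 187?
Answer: Add(-290, Mul(I, Pow(3, Rational(1, 2)))) ≈ Add(-290.00, Mul(1.7320, I))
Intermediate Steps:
Function('c')(J) = Add(-2, J)
U = -290 (U = Add(-20, Mul(5, Add(133, Mul(-1, 187)))) = Add(-20, Mul(5, Add(133, -187))) = Add(-20, Mul(5, -54)) = Add(-20, -270) = -290)
Function('f')(N) = 0 (Function('f')(N) = Mul(0, N) = 0)
v = Rational(-5, 2) (v = Mul(Rational(-1, 2), Add(3, Mul(-1, -2))) = Mul(Rational(-1, 2), Add(3, 2)) = Mul(Rational(-1, 2), 5) = Rational(-5, 2) ≈ -2.5000)
Function('G')(O) = Mul(I, Pow(3, Rational(1, 2))) (Function('G')(O) = Pow(Add(Add(-2, -1), 0), Rational(1, 2)) = Pow(Add(-3, 0), Rational(1, 2)) = Pow(-3, Rational(1, 2)) = Mul(I, Pow(3, Rational(1, 2))))
Add(Function('G')(v), U) = Add(Mul(I, Pow(3, Rational(1, 2))), -290) = Add(-290, Mul(I, Pow(3, Rational(1, 2))))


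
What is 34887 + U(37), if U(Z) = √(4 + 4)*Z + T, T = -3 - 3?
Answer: 34881 + 74*√2 ≈ 34986.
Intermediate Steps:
T = -6
U(Z) = -6 + 2*Z*√2 (U(Z) = √(4 + 4)*Z - 6 = √8*Z - 6 = (2*√2)*Z - 6 = 2*Z*√2 - 6 = -6 + 2*Z*√2)
34887 + U(37) = 34887 + (-6 + 2*37*√2) = 34887 + (-6 + 74*√2) = 34881 + 74*√2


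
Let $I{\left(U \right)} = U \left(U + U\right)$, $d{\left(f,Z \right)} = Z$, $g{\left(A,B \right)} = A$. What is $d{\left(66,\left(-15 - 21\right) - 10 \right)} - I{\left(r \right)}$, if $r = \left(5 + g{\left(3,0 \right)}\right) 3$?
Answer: $-1198$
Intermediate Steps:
$r = 24$ ($r = \left(5 + 3\right) 3 = 8 \cdot 3 = 24$)
$I{\left(U \right)} = 2 U^{2}$ ($I{\left(U \right)} = U 2 U = 2 U^{2}$)
$d{\left(66,\left(-15 - 21\right) - 10 \right)} - I{\left(r \right)} = \left(\left(-15 - 21\right) - 10\right) - 2 \cdot 24^{2} = \left(-36 - 10\right) - 2 \cdot 576 = -46 - 1152 = -1198$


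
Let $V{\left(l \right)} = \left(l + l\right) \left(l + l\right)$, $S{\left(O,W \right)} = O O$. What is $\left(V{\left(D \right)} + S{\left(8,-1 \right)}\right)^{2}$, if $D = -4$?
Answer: $16384$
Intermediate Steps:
$S{\left(O,W \right)} = O^{2}$
$V{\left(l \right)} = 4 l^{2}$ ($V{\left(l \right)} = 2 l 2 l = 4 l^{2}$)
$\left(V{\left(D \right)} + S{\left(8,-1 \right)}\right)^{2} = \left(4 \left(-4\right)^{2} + 8^{2}\right)^{2} = \left(4 \cdot 16 + 64\right)^{2} = \left(64 + 64\right)^{2} = 128^{2} = 16384$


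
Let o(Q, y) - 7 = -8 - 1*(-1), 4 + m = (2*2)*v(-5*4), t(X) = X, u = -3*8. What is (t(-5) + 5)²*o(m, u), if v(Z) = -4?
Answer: 0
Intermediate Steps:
u = -24
m = -20 (m = -4 + (2*2)*(-4) = -4 + 4*(-4) = -4 - 16 = -20)
o(Q, y) = 0 (o(Q, y) = 7 + (-8 - 1*(-1)) = 7 + (-8 + 1) = 7 - 7 = 0)
(t(-5) + 5)²*o(m, u) = (-5 + 5)²*0 = 0²*0 = 0*0 = 0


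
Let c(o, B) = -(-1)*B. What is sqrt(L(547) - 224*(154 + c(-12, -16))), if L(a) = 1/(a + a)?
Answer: I*sqrt(36996593338)/1094 ≈ 175.82*I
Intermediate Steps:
c(o, B) = B
L(a) = 1/(2*a)
sqrt(L(547) - 224*(154 + c(-12, -16))) = sqrt((1/2)/547 - 224*(154 - 16)) = sqrt((1/2)*(1/547) - 224*138) = sqrt(1/1094 - 30912) = sqrt(-33817727/1094) = I*sqrt(36996593338)/1094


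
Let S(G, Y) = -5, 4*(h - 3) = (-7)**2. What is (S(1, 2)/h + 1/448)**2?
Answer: 79192201/746819584 ≈ 0.10604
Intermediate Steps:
h = 61/4 (h = 3 + (1/4)*(-7)**2 = 3 + (1/4)*49 = 3 + 49/4 = 61/4 ≈ 15.250)
(S(1, 2)/h + 1/448)**2 = (-5/61/4 + 1/448)**2 = (-5*4/61 + 1/448)**2 = (-20/61 + 1/448)**2 = (-8899/27328)**2 = 79192201/746819584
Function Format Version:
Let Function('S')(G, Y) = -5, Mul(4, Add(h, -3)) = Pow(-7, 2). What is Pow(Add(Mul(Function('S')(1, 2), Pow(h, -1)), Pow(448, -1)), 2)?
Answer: Rational(79192201, 746819584) ≈ 0.10604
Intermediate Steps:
h = Rational(61, 4) (h = Add(3, Mul(Rational(1, 4), Pow(-7, 2))) = Add(3, Mul(Rational(1, 4), 49)) = Add(3, Rational(49, 4)) = Rational(61, 4) ≈ 15.250)
Pow(Add(Mul(Function('S')(1, 2), Pow(h, -1)), Pow(448, -1)), 2) = Pow(Add(Mul(-5, Pow(Rational(61, 4), -1)), Pow(448, -1)), 2) = Pow(Add(Mul(-5, Rational(4, 61)), Rational(1, 448)), 2) = Pow(Add(Rational(-20, 61), Rational(1, 448)), 2) = Pow(Rational(-8899, 27328), 2) = Rational(79192201, 746819584)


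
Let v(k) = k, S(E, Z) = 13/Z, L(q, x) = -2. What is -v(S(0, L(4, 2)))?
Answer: 13/2 ≈ 6.5000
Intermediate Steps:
-v(S(0, L(4, 2))) = -13/(-2) = -13*(-1)/2 = -1*(-13/2) = 13/2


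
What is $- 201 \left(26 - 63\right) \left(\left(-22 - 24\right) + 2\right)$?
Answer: $-327228$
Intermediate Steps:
$- 201 \left(26 - 63\right) \left(\left(-22 - 24\right) + 2\right) = - 201 \left(- 37 \left(\left(-22 - 24\right) + 2\right)\right) = - 201 \left(- 37 \left(-46 + 2\right)\right) = - 201 \left(\left(-37\right) \left(-44\right)\right) = \left(-201\right) 1628 = -327228$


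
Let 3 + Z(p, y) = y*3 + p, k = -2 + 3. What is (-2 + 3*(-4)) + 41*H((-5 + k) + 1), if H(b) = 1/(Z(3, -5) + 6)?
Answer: -167/9 ≈ -18.556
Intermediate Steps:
k = 1
Z(p, y) = -3 + p + 3*y (Z(p, y) = -3 + (y*3 + p) = -3 + (3*y + p) = -3 + (p + 3*y) = -3 + p + 3*y)
H(b) = -⅑ (H(b) = 1/((-3 + 3 + 3*(-5)) + 6) = 1/((-3 + 3 - 15) + 6) = 1/(-15 + 6) = 1/(-9) = -⅑)
(-2 + 3*(-4)) + 41*H((-5 + k) + 1) = (-2 + 3*(-4)) + 41*(-⅑) = (-2 - 12) - 41/9 = -14 - 41/9 = -167/9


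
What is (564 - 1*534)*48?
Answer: 1440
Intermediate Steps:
(564 - 1*534)*48 = (564 - 534)*48 = 30*48 = 1440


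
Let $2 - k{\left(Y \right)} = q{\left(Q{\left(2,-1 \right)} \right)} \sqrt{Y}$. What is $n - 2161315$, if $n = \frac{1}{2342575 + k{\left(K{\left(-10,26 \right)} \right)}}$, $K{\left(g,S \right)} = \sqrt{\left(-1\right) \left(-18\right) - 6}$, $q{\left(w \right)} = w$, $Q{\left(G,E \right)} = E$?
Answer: $-2161315 + \frac{1}{2342577 + \sqrt{2} \sqrt[4]{3}} \approx -2.1613 \cdot 10^{6}$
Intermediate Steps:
$K{\left(g,S \right)} = 2 \sqrt{3}$ ($K{\left(g,S \right)} = \sqrt{18 - 6} = \sqrt{12} = 2 \sqrt{3}$)
$k{\left(Y \right)} = 2 + \sqrt{Y}$ ($k{\left(Y \right)} = 2 - - \sqrt{Y} = 2 + \sqrt{Y}$)
$n = \frac{1}{2342577 + \sqrt{2} \sqrt[4]{3}}$ ($n = \frac{1}{2342575 + \left(2 + \sqrt{2 \sqrt{3}}\right)} = \frac{1}{2342575 + \left(2 + \sqrt{2} \sqrt[4]{3}\right)} = \frac{1}{2342577 + \sqrt{2} \sqrt[4]{3}} \approx 4.2688 \cdot 10^{-7}$)
$n - 2161315 = \frac{1}{2342577 + \sqrt{2} \sqrt[4]{3}} - 2161315 = -2161315 + \frac{1}{2342577 + \sqrt{2} \sqrt[4]{3}}$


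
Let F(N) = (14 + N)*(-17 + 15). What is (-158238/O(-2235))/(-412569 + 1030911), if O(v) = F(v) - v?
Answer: -26373/688111589 ≈ -3.8327e-5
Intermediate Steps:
F(N) = -28 - 2*N (F(N) = (14 + N)*(-2) = -28 - 2*N)
O(v) = -28 - 3*v (O(v) = (-28 - 2*v) - v = -28 - 3*v)
(-158238/O(-2235))/(-412569 + 1030911) = (-158238/(-28 - 3*(-2235)))/(-412569 + 1030911) = -158238/(-28 + 6705)/618342 = -158238/6677*(1/618342) = -158238*1/6677*(1/618342) = -158238/6677*1/618342 = -26373/688111589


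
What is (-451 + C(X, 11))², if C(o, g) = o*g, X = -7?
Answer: 278784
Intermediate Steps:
C(o, g) = g*o
(-451 + C(X, 11))² = (-451 + 11*(-7))² = (-451 - 77)² = (-528)² = 278784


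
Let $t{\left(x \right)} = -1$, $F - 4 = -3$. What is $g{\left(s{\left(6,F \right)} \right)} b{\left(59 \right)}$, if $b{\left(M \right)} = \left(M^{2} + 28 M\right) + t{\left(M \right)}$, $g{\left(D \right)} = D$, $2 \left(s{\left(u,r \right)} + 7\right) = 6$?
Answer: $-20528$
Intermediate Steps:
$F = 1$ ($F = 4 - 3 = 1$)
$s{\left(u,r \right)} = -4$ ($s{\left(u,r \right)} = -7 + \frac{1}{2} \cdot 6 = -7 + 3 = -4$)
$b{\left(M \right)} = -1 + M^{2} + 28 M$ ($b{\left(M \right)} = \left(M^{2} + 28 M\right) - 1 = -1 + M^{2} + 28 M$)
$g{\left(s{\left(6,F \right)} \right)} b{\left(59 \right)} = - 4 \left(-1 + 59^{2} + 28 \cdot 59\right) = - 4 \left(-1 + 3481 + 1652\right) = \left(-4\right) 5132 = -20528$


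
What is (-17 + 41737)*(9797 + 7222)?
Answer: 710032680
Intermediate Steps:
(-17 + 41737)*(9797 + 7222) = 41720*17019 = 710032680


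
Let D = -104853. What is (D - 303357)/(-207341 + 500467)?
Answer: -204105/146563 ≈ -1.3926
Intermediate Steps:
(D - 303357)/(-207341 + 500467) = (-104853 - 303357)/(-207341 + 500467) = -408210/293126 = -408210*1/293126 = -204105/146563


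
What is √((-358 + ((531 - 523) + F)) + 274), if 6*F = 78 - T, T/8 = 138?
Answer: I*√247 ≈ 15.716*I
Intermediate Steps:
T = 1104 (T = 8*138 = 1104)
F = -171 (F = (78 - 1*1104)/6 = (78 - 1104)/6 = (⅙)*(-1026) = -171)
√((-358 + ((531 - 523) + F)) + 274) = √((-358 + ((531 - 523) - 171)) + 274) = √((-358 + (8 - 171)) + 274) = √((-358 - 163) + 274) = √(-521 + 274) = √(-247) = I*√247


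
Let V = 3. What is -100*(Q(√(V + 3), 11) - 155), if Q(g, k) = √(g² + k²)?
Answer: 15500 - 100*√127 ≈ 14373.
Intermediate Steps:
-100*(Q(√(V + 3), 11) - 155) = -100*(√((√(3 + 3))² + 11²) - 155) = -100*(√((√6)² + 121) - 155) = -100*(√(6 + 121) - 155) = -100*(√127 - 155) = -100*(-155 + √127) = 15500 - 100*√127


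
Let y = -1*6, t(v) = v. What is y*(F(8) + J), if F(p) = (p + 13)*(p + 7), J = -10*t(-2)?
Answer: -2010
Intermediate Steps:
y = -6
J = 20 (J = -10*(-2) = 20)
F(p) = (7 + p)*(13 + p) (F(p) = (13 + p)*(7 + p) = (7 + p)*(13 + p))
y*(F(8) + J) = -6*((91 + 8² + 20*8) + 20) = -6*((91 + 64 + 160) + 20) = -6*(315 + 20) = -6*335 = -2010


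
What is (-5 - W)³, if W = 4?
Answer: -729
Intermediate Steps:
(-5 - W)³ = (-5 - 1*4)³ = (-5 - 4)³ = (-9)³ = -729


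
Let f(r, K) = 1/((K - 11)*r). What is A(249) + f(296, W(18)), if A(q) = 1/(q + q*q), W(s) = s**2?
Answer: 77449/2883669000 ≈ 2.6858e-5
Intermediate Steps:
A(q) = 1/(q + q**2)
f(r, K) = 1/(r*(-11 + K)) (f(r, K) = 1/((-11 + K)*r) = 1/(r*(-11 + K)))
A(249) + f(296, W(18)) = 1/(249*(1 + 249)) + 1/(296*(-11 + 18**2)) = (1/249)/250 + 1/(296*(-11 + 324)) = (1/249)*(1/250) + (1/296)/313 = 1/62250 + (1/296)*(1/313) = 1/62250 + 1/92648 = 77449/2883669000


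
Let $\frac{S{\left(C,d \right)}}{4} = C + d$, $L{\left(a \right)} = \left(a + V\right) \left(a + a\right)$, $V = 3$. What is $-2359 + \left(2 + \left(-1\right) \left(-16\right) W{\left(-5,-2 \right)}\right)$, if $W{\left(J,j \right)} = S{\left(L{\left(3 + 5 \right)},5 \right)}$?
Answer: $9227$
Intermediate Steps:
$L{\left(a \right)} = 2 a \left(3 + a\right)$ ($L{\left(a \right)} = \left(a + 3\right) \left(a + a\right) = \left(3 + a\right) 2 a = 2 a \left(3 + a\right)$)
$S{\left(C,d \right)} = 4 C + 4 d$ ($S{\left(C,d \right)} = 4 \left(C + d\right) = 4 C + 4 d$)
$W{\left(J,j \right)} = 724$ ($W{\left(J,j \right)} = 4 \cdot 2 \left(3 + 5\right) \left(3 + \left(3 + 5\right)\right) + 4 \cdot 5 = 4 \cdot 2 \cdot 8 \left(3 + 8\right) + 20 = 4 \cdot 2 \cdot 8 \cdot 11 + 20 = 4 \cdot 176 + 20 = 704 + 20 = 724$)
$-2359 + \left(2 + \left(-1\right) \left(-16\right) W{\left(-5,-2 \right)}\right) = -2359 + \left(2 + \left(-1\right) \left(-16\right) 724\right) = -2359 + \left(2 + 16 \cdot 724\right) = -2359 + \left(2 + 11584\right) = -2359 + 11586 = 9227$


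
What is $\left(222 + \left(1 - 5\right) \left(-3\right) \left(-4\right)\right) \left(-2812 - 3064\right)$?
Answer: $-1022424$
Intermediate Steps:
$\left(222 + \left(1 - 5\right) \left(-3\right) \left(-4\right)\right) \left(-2812 - 3064\right) = \left(222 + \left(-4\right) \left(-3\right) \left(-4\right)\right) \left(-5876\right) = \left(222 + 12 \left(-4\right)\right) \left(-5876\right) = \left(222 - 48\right) \left(-5876\right) = 174 \left(-5876\right) = -1022424$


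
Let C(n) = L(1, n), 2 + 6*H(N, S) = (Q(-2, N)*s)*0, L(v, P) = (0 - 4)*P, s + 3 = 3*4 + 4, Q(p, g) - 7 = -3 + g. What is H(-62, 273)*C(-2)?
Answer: -8/3 ≈ -2.6667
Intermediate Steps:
Q(p, g) = 4 + g (Q(p, g) = 7 + (-3 + g) = 4 + g)
s = 13 (s = -3 + (3*4 + 4) = -3 + (12 + 4) = -3 + 16 = 13)
L(v, P) = -4*P
H(N, S) = -1/3 (H(N, S) = -1/3 + (((4 + N)*13)*0)/6 = -1/3 + ((52 + 13*N)*0)/6 = -1/3 + (1/6)*0 = -1/3 + 0 = -1/3)
C(n) = -4*n
H(-62, 273)*C(-2) = -(-4)*(-2)/3 = -1/3*8 = -8/3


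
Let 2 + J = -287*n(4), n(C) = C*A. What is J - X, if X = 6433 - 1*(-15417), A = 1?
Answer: -23000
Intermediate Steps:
n(C) = C (n(C) = C*1 = C)
J = -1150 (J = -2 - 287*4 = -2 - 1148 = -1150)
X = 21850 (X = 6433 + 15417 = 21850)
J - X = -1150 - 1*21850 = -1150 - 21850 = -23000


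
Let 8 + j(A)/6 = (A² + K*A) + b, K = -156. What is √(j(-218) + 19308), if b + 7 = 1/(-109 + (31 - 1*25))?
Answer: 4*√337107567/103 ≈ 713.03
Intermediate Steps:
b = -722/103 (b = -7 + 1/(-109 + (31 - 1*25)) = -7 + 1/(-109 + (31 - 25)) = -7 + 1/(-109 + 6) = -7 + 1/(-103) = -7 - 1/103 = -722/103 ≈ -7.0097)
j(A) = -9276/103 - 936*A + 6*A² (j(A) = -48 + 6*((A² - 156*A) - 722/103) = -48 + 6*(-722/103 + A² - 156*A) = -48 + (-4332/103 - 936*A + 6*A²) = -9276/103 - 936*A + 6*A²)
√(j(-218) + 19308) = √((-9276/103 - 936*(-218) + 6*(-218)²) + 19308) = √((-9276/103 + 204048 + 6*47524) + 19308) = √((-9276/103 + 204048 + 285144) + 19308) = √(50377500/103 + 19308) = √(52366224/103) = 4*√337107567/103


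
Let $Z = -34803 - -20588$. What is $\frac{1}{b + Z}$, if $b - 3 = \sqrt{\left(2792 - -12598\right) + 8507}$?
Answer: $- \frac{14212}{201957047} - \frac{\sqrt{23897}}{201957047} \approx -7.1137 \cdot 10^{-5}$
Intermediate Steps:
$b = 3 + \sqrt{23897}$ ($b = 3 + \sqrt{\left(2792 - -12598\right) + 8507} = 3 + \sqrt{\left(2792 + 12598\right) + 8507} = 3 + \sqrt{15390 + 8507} = 3 + \sqrt{23897} \approx 157.59$)
$Z = -14215$ ($Z = -34803 + 20588 = -14215$)
$\frac{1}{b + Z} = \frac{1}{\left(3 + \sqrt{23897}\right) - 14215} = \frac{1}{-14212 + \sqrt{23897}}$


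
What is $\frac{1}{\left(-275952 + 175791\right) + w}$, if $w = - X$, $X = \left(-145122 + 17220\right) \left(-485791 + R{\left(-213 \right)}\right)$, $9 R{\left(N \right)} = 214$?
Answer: $- \frac{3}{186392098253} \approx -1.6095 \cdot 10^{-11}$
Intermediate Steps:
$R{\left(N \right)} = \frac{214}{9}$ ($R{\left(N \right)} = \frac{1}{9} \cdot 214 = \frac{214}{9}$)
$X = \frac{186391797770}{3}$ ($X = \left(-145122 + 17220\right) \left(-485791 + \frac{214}{9}\right) = \left(-127902\right) \left(- \frac{4371905}{9}\right) = \frac{186391797770}{3} \approx 6.2131 \cdot 10^{10}$)
$w = - \frac{186391797770}{3}$ ($w = \left(-1\right) \frac{186391797770}{3} = - \frac{186391797770}{3} \approx -6.2131 \cdot 10^{10}$)
$\frac{1}{\left(-275952 + 175791\right) + w} = \frac{1}{\left(-275952 + 175791\right) - \frac{186391797770}{3}} = \frac{1}{-100161 - \frac{186391797770}{3}} = \frac{1}{- \frac{186392098253}{3}} = - \frac{3}{186392098253}$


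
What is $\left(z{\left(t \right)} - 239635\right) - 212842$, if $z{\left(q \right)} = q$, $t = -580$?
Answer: $-453057$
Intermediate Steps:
$\left(z{\left(t \right)} - 239635\right) - 212842 = \left(-580 - 239635\right) - 212842 = -240215 - 212842 = -453057$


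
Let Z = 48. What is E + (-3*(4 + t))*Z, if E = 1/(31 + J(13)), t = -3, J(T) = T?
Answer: -6335/44 ≈ -143.98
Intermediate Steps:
E = 1/44 (E = 1/(31 + 13) = 1/44 ≈ 0.022727)
E + (-3*(4 + t))*Z = 1/44 - 3*(4 - 3)*48 = 1/44 - 3*1*48 = 1/44 - 3*48 = 1/44 - 144 = -6335/44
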